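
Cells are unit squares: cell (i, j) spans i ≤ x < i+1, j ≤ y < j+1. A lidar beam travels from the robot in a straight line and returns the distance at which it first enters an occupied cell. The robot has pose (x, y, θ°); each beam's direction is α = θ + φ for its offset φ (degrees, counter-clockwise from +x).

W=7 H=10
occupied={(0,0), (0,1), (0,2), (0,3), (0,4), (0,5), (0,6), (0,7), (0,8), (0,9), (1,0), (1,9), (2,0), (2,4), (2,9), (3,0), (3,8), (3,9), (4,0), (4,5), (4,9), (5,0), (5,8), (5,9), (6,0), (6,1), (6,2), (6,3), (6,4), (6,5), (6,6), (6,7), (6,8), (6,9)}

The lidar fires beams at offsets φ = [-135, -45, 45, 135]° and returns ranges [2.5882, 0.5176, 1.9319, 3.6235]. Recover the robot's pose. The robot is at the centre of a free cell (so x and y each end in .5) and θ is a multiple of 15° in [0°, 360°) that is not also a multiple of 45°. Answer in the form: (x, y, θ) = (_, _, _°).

(x, y, θ) = (3.5, 1.5, 300°)

Candidates: 36 free-cell centres × 16 headings = 576 poses. Raycast each; keep the one whose scan matches to 4 dp.
  (5.5, 1.5, 345°): beam 1 = 1.0000 ≠ 2.5882 ✗
  (2.5, 8.5, 15°): beam 1 = 3.0000 ≠ 2.5882 ✗
  (4.5, 1.5, 240°): beam 1 = 7.7646 ≠ 2.5882 ✗
  …
  (3.5, 1.5, 300°): r_1=2.5882, r_2=0.5176, r_3=1.9319, r_4=3.6235 — all match ✓
No second candidate reproduces the full scan.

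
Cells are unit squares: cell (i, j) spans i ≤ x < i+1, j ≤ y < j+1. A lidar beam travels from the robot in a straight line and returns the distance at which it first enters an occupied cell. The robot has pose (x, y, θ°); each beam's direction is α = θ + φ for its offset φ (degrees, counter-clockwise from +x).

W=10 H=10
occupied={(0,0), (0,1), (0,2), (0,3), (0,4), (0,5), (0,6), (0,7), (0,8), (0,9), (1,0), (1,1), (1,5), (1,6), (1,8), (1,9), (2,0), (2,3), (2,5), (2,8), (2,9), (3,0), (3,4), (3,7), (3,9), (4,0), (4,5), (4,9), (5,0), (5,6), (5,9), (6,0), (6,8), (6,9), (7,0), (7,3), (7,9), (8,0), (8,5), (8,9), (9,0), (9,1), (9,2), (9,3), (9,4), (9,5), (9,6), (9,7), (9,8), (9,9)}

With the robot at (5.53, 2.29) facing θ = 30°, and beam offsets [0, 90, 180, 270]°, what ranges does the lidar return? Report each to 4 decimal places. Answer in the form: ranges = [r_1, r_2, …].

ranges = [1.6974, 3.0600, 2.5800, 1.4896]

beam 1: φ=0°, α=30°
  d=(0.8660,0.5000)  start (5,2)  tX=0.5427 tY=1.4200  stride 1/|dx|=1.1547 1/|dy|=2.0000
    cross x-line → (6,2), t=0.5427
    cross y-line → (6,3), t=1.4200
    cross x-line → (7,3), t=1.6974 (wall)
  → r_1 = 1.6974
beam 2: φ=90°, α=120°
  d=(-0.5000,0.8660)  start (5,2)  tX=1.0600 tY=0.8198  stride 1/|dx|=2.0000 1/|dy|=1.1547
    cross y-line → (5,3), t=0.8198
    cross x-line → (4,3), t=1.0600
    cross y-line → (4,4), t=1.9745
    cross x-line → (3,4), t=3.0600 (wall)
  → r_2 = 3.0600
beam 3: φ=180°, α=210°
  d=(-0.8660,-0.5000)  start (5,2)  tX=0.6120 tY=0.5800  stride 1/|dx|=1.1547 1/|dy|=2.0000
    cross y-line → (5,1), t=0.5800
    cross x-line → (4,1), t=0.6120
    cross x-line → (3,1), t=1.7667
    cross y-line → (3,0), t=2.5800 (wall)
  → r_3 = 2.5800
beam 4: φ=270°, α=300°
  d=(0.5000,-0.8660)  start (5,2)  tX=0.9400 tY=0.3349  stride 1/|dx|=2.0000 1/|dy|=1.1547
    cross y-line → (5,1), t=0.3349
    cross x-line → (6,1), t=0.9400
    cross y-line → (6,0), t=1.4896 (wall)
  → r_4 = 1.4896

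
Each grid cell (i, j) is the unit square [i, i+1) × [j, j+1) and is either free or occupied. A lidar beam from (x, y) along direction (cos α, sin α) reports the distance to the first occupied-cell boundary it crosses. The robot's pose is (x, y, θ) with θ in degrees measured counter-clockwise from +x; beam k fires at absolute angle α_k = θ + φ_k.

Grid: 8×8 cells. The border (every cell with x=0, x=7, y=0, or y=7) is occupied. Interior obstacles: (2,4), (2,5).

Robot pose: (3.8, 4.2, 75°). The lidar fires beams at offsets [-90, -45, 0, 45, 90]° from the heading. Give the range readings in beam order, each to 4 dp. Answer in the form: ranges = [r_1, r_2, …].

ranges = [3.3129, 3.6950, 2.8988, 1.6000, 0.8282]

beam 1: φ=-90°, α=345°
  direction (0.9659, -0.2588); cell (3,4); t to first gridline: x 0.2071, y 0.7727 (then +1.0353 / +3.8637)
    (4,4) via x @ 0.2071
    (4,3) via y @ 0.7727
    (5,3) via x @ 1.2423
    (6,3) via x @ 2.2776
    (7,3) via x @ 3.3129  # hit
  → r_1 = 3.3129
beam 2: φ=-45°, α=30°
  direction (0.8660, 0.5000); cell (3,4); t to first gridline: x 0.2309, y 1.6000 (then +1.1547 / +2.0000)
    (4,4) via x @ 0.2309
    (5,4) via x @ 1.3856
    (5,5) via y @ 1.6000
    (6,5) via x @ 2.5403
    (6,6) via y @ 3.6000
    (7,6) via x @ 3.6950  # hit
  → r_2 = 3.6950
beam 3: φ=0°, α=75°
  direction (0.2588, 0.9659); cell (3,4); t to first gridline: x 0.7727, y 0.8282 (then +3.8637 / +1.0353)
    (4,4) via x @ 0.7727
    (4,5) via y @ 0.8282
    (4,6) via y @ 1.8635
    (4,7) via y @ 2.8988  # hit
  → r_3 = 2.8988
beam 4: φ=45°, α=120°
  direction (-0.5000, 0.8660); cell (3,4); t to first gridline: x 1.6000, y 0.9238 (then +2.0000 / +1.1547)
    (3,5) via y @ 0.9238
    (2,5) via x @ 1.6000  # hit
  → r_4 = 1.6000
beam 5: φ=90°, α=165°
  direction (-0.9659, 0.2588); cell (3,4); t to first gridline: x 0.8282, y 3.0910 (then +1.0353 / +3.8637)
    (2,4) via x @ 0.8282  # hit
  → r_5 = 0.8282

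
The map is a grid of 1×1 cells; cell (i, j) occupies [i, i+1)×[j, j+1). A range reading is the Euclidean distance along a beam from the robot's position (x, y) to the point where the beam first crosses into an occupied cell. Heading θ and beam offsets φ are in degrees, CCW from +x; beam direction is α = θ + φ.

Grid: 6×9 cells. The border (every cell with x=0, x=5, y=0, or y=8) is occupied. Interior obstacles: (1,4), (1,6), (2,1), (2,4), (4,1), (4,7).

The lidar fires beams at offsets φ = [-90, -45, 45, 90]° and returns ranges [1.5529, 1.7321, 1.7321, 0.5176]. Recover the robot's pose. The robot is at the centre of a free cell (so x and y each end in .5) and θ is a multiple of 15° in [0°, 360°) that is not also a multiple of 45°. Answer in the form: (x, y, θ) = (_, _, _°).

(x, y, θ) = (2.5, 2.5, 165°)

The pose lattice has 22·16 = 352 candidates. Test each by forward raycasting.
  (3.5, 3.5, 330°): beam 1 = 1.7321 ≠ 1.5529 ✗
  (1.5, 1.5, 255°): beam 1 = 0.5176 ≠ 1.5529 ✗
  (3.5, 4.5, 165°): beam 1 = 2.5882 ≠ 1.5529 ✗
  (1.5, 5.5, 120°): beam 1 = 3.0000 ≠ 1.5529 ✗
  (1.5, 1.5, 15°): beam 1 = 0.5176 ≠ 1.5529 ✗
  …
  (2.5, 2.5, 165°): r_1=1.5529, r_2=1.7321, r_3=1.7321, r_4=0.5176 — all match ✓
No second candidate reproduces the full scan.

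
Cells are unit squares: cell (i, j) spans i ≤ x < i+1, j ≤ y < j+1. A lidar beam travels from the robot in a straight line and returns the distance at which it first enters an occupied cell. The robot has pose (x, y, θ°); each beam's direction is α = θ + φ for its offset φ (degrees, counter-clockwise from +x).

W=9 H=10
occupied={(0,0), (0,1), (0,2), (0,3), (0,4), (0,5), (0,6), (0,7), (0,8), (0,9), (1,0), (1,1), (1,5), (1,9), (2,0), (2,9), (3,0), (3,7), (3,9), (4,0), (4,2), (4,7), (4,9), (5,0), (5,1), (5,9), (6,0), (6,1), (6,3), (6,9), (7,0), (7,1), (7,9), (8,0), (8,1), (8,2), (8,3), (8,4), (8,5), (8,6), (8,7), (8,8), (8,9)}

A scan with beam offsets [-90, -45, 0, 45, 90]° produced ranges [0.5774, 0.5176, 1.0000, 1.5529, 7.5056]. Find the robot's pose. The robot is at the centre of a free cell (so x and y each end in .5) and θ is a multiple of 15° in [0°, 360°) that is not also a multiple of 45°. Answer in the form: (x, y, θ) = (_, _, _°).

Enumerate (i+0.5, j+0.5, θ) over the 47 free cells and 16 admissible headings. For each, cast all 5 beams and compare to the given ranges.
  (7.5, 4.5, 330°): beam 1 = 1.0000 ≠ 0.5774 ✗
  (7.5, 2.5, 30°): beam 3 = 0.5774 ≠ 1.0000 ✗
  (2.5, 4.5, 75°): beam 1 = 3.6235 ≠ 0.5774 ✗
  (3.5, 3.5, 345°): beam 1 = 2.5882 ≠ 0.5774 ✗
  (6.5, 7.5, 345°): beam 1 = 5.6940 ≠ 0.5774 ✗
  …
  (1.5, 7.5, 240°): r_1=0.5774, r_2=0.5176, r_3=1.0000, r_4=1.5529, r_5=7.5056 — all match ✓
Unique over the lattice → pose = (1.5, 7.5, 240°).

(x, y, θ) = (1.5, 7.5, 240°)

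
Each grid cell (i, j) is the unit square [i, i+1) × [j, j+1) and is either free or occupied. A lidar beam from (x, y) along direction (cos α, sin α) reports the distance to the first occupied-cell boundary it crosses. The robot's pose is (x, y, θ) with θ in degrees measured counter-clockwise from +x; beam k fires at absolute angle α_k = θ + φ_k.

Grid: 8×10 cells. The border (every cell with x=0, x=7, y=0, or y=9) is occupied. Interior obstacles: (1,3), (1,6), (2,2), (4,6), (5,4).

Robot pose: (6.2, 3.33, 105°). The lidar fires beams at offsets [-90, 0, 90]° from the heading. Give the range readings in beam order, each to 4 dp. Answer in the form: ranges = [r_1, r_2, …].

beam 1: φ=-90°, α=15°
  cosα=0.9659 sinα=0.2588 | (6,3) | tMaxX 0.8282 tMaxY 2.5887 | tΔX 1.0353 tΔY 3.8637
    t=0.8282 [x] (7,3) — stop
  → r_1 = 0.8282
beam 2: φ=0°, α=105°
  cosα=-0.2588 sinα=0.9659 | (6,3) | tMaxX 0.7727 tMaxY 0.6936 | tΔX 3.8637 tΔY 1.0353
    t=0.6936 [y] (6,4)
    t=0.7727 [x] (5,4) — stop
  → r_2 = 0.7727
beam 3: φ=90°, α=195°
  cosα=-0.9659 sinα=-0.2588 | (6,3) | tMaxX 0.2071 tMaxY 1.2750 | tΔX 1.0353 tΔY 3.8637
    t=0.2071 [x] (5,3)
    t=1.2423 [x] (4,3)
    t=1.2750 [y] (4,2)
    t=2.2776 [x] (3,2)
    t=3.3129 [x] (2,2) — stop
  → r_3 = 3.3129

ranges = [0.8282, 0.7727, 3.3129]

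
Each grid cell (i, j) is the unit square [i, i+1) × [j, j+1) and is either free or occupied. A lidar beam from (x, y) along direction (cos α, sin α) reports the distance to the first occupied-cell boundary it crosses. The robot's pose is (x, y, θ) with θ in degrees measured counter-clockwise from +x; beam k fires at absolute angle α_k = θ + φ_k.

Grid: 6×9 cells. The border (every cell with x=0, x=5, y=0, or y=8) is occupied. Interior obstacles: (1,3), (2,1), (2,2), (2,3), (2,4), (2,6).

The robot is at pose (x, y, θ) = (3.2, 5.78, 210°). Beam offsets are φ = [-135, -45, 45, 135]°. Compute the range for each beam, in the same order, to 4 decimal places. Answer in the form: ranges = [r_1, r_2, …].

beam 1: φ=-135°, α=75°
  direction (0.2588, 0.9659); cell (3,5); t to first gridline: x 3.0910, y 0.2278 (then +3.8637 / +1.0353)
    (3,6) via y @ 0.2278
    (3,7) via y @ 1.2630
    (3,8) via y @ 2.2983  # hit
  → r_1 = 2.2983
beam 2: φ=-45°, α=165°
  direction (-0.9659, 0.2588); cell (3,5); t to first gridline: x 0.2071, y 0.8500 (then +1.0353 / +3.8637)
    (2,5) via x @ 0.2071
    (2,6) via y @ 0.8500  # hit
  → r_2 = 0.8500
beam 3: φ=45°, α=255°
  direction (-0.2588, -0.9659); cell (3,5); t to first gridline: x 0.7727, y 0.8075 (then +3.8637 / +1.0353)
    (2,5) via x @ 0.7727
    (2,4) via y @ 0.8075  # hit
  → r_3 = 0.8075
beam 4: φ=135°, α=345°
  direction (0.9659, -0.2588); cell (3,5); t to first gridline: x 0.8282, y 3.0137 (then +1.0353 / +3.8637)
    (4,5) via x @ 0.8282
    (5,5) via x @ 1.8635  # hit
  → r_4 = 1.8635

ranges = [2.2983, 0.8500, 0.8075, 1.8635]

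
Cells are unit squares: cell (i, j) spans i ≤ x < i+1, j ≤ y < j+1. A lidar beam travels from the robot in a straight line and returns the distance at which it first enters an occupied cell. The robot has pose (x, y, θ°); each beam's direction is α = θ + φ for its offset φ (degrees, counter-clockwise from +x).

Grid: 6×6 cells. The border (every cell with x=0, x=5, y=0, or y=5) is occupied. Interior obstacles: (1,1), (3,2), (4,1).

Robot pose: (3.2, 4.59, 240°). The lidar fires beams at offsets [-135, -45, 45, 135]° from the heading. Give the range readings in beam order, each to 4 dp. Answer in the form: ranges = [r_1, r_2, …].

beam 1: φ=-135°, α=105°
  cosα=-0.2588 sinα=0.9659 | (3,4) | tMaxX 0.7727 tMaxY 0.4245 | tΔX 3.8637 tΔY 1.0353
    t=0.4245 [y] (3,5) — stop
  → r_1 = 0.4245
beam 2: φ=-45°, α=195°
  cosα=-0.9659 sinα=-0.2588 | (3,4) | tMaxX 0.2071 tMaxY 2.2796 | tΔX 1.0353 tΔY 3.8637
    t=0.2071 [x] (2,4)
    t=1.2423 [x] (1,4)
    t=2.2776 [x] (0,4) — stop
  → r_2 = 2.2776
beam 3: φ=45°, α=285°
  cosα=0.2588 sinα=-0.9659 | (3,4) | tMaxX 3.0910 tMaxY 0.6108 | tΔX 3.8637 tΔY 1.0353
    t=0.6108 [y] (3,3)
    t=1.6461 [y] (3,2) — stop
  → r_3 = 1.6461
beam 4: φ=135°, α=15°
  cosα=0.9659 sinα=0.2588 | (3,4) | tMaxX 0.8282 tMaxY 1.5841 | tΔX 1.0353 tΔY 3.8637
    t=0.8282 [x] (4,4)
    t=1.5841 [y] (4,5) — stop
  → r_4 = 1.5841

ranges = [0.4245, 2.2776, 1.6461, 1.5841]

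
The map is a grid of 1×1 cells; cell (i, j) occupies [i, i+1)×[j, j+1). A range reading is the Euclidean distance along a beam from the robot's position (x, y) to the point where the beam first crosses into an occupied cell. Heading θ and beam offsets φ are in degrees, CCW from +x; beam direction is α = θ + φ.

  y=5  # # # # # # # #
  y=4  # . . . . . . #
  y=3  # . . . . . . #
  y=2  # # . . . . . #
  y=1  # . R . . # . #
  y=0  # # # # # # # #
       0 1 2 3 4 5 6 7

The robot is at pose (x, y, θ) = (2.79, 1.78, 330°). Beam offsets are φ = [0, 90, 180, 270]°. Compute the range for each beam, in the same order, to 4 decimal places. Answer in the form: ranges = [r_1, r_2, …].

beam 1: φ=0°, α=330°
  cosα=0.8660 sinα=-0.5000 | (2,1) | tMaxX 0.2425 tMaxY 1.5600 | tΔX 1.1547 tΔY 2.0000
    t=0.2425 [x] (3,1)
    t=1.3972 [x] (4,1)
    t=1.5600 [y] (4,0) — stop
  → r_1 = 1.5600
beam 2: φ=90°, α=60°
  cosα=0.5000 sinα=0.8660 | (2,1) | tMaxX 0.4200 tMaxY 0.2540 | tΔX 2.0000 tΔY 1.1547
    t=0.2540 [y] (2,2)
    t=0.4200 [x] (3,2)
    t=1.4087 [y] (3,3)
    t=2.4200 [x] (4,3)
    t=2.5634 [y] (4,4)
    t=3.7181 [y] (4,5) — stop
  → r_2 = 3.7181
beam 3: φ=180°, α=150°
  cosα=-0.8660 sinα=0.5000 | (2,1) | tMaxX 0.9122 tMaxY 0.4400 | tΔX 1.1547 tΔY 2.0000
    t=0.4400 [y] (2,2)
    t=0.9122 [x] (1,2) — stop
  → r_3 = 0.9122
beam 4: φ=270°, α=240°
  cosα=-0.5000 sinα=-0.8660 | (2,1) | tMaxX 1.5800 tMaxY 0.9007 | tΔX 2.0000 tΔY 1.1547
    t=0.9007 [y] (2,0) — stop
  → r_4 = 0.9007

ranges = [1.5600, 3.7181, 0.9122, 0.9007]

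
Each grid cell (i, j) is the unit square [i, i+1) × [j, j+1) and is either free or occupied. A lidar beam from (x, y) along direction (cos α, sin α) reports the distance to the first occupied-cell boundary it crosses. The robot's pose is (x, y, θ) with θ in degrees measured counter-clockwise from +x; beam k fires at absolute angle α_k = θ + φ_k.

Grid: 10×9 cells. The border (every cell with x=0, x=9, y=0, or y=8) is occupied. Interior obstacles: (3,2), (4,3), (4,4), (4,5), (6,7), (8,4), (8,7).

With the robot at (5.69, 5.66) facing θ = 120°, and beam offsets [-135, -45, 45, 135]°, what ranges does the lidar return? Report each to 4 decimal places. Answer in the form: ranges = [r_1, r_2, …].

beam 1: φ=-135°, α=345°
  cosα=0.9659 sinα=-0.2588 | (5,5) | tMaxX 0.3209 tMaxY 2.5500 | tΔX 1.0353 tΔY 3.8637
    t=0.3209 [x] (6,5)
    t=1.3562 [x] (7,5)
    t=2.3915 [x] (8,5)
    t=2.5500 [y] (8,4) — stop
  → r_1 = 2.5500
beam 2: φ=-45°, α=75°
  cosα=0.2588 sinα=0.9659 | (5,5) | tMaxX 1.1977 tMaxY 0.3520 | tΔX 3.8637 tΔY 1.0353
    t=0.3520 [y] (5,6)
    t=1.1977 [x] (6,6)
    t=1.3873 [y] (6,7) — stop
  → r_2 = 1.3873
beam 3: φ=45°, α=165°
  cosα=-0.9659 sinα=0.2588 | (5,5) | tMaxX 0.7143 tMaxY 1.3137 | tΔX 1.0353 tΔY 3.8637
    t=0.7143 [x] (4,5) — stop
  → r_3 = 0.7143
beam 4: φ=135°, α=255°
  cosα=-0.2588 sinα=-0.9659 | (5,5) | tMaxX 2.6660 tMaxY 0.6833 | tΔX 3.8637 tΔY 1.0353
    t=0.6833 [y] (5,4)
    t=1.7186 [y] (5,3)
    t=2.6660 [x] (4,3) — stop
  → r_4 = 2.6660

ranges = [2.5500, 1.3873, 0.7143, 2.6660]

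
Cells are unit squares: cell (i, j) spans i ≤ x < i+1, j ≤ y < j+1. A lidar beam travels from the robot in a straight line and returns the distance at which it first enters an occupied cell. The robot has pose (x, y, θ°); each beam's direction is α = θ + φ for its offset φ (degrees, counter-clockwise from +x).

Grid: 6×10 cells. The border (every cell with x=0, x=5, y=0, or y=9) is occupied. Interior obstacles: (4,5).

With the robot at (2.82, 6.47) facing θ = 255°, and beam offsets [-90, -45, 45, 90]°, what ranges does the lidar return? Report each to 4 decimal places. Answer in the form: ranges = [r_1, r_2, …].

ranges = [1.8842, 2.1016, 4.3600, 1.8159]

beam 1: φ=-90°, α=165°
  direction (-0.9659, 0.2588); cell (2,6); t to first gridline: x 0.8489, y 2.0478 (then +1.0353 / +3.8637)
    (1,6) via x @ 0.8489
    (0,6) via x @ 1.8842  # hit
  → r_1 = 1.8842
beam 2: φ=-45°, α=210°
  direction (-0.8660, -0.5000); cell (2,6); t to first gridline: x 0.9469, y 0.9400 (then +1.1547 / +2.0000)
    (2,5) via y @ 0.9400
    (1,5) via x @ 0.9469
    (0,5) via x @ 2.1016  # hit
  → r_2 = 2.1016
beam 3: φ=45°, α=300°
  direction (0.5000, -0.8660); cell (2,6); t to first gridline: x 0.3600, y 0.5427 (then +2.0000 / +1.1547)
    (3,6) via x @ 0.3600
    (3,5) via y @ 0.5427
    (3,4) via y @ 1.6974
    (4,4) via x @ 2.3600
    (4,3) via y @ 2.8521
    (4,2) via y @ 4.0068
    (5,2) via x @ 4.3600  # hit
  → r_3 = 4.3600
beam 4: φ=90°, α=345°
  direction (0.9659, -0.2588); cell (2,6); t to first gridline: x 0.1863, y 1.8159 (then +1.0353 / +3.8637)
    (3,6) via x @ 0.1863
    (4,6) via x @ 1.2216
    (4,5) via y @ 1.8159  # hit
  → r_4 = 1.8159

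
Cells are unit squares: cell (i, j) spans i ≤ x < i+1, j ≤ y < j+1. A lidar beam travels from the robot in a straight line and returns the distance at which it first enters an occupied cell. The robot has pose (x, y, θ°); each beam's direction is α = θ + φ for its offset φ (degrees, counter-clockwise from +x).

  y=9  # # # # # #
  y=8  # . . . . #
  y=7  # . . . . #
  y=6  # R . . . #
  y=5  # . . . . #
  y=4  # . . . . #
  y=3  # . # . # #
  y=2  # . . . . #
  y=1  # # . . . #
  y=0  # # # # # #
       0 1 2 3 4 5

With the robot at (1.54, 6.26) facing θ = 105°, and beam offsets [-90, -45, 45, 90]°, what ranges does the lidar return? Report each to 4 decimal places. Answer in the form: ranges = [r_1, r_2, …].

beam 1: φ=-90°, α=15°
  d=(0.9659,0.2588)  start (1,6)  tX=0.4762 tY=2.8591  stride 1/|dx|=1.0353 1/|dy|=3.8637
    cross x-line → (2,6), t=0.4762
    cross x-line → (3,6), t=1.5115
    cross x-line → (4,6), t=2.5468
    cross y-line → (4,7), t=2.8591
    cross x-line → (5,7), t=3.5821 (wall)
  → r_1 = 3.5821
beam 2: φ=-45°, α=60°
  d=(0.5000,0.8660)  start (1,6)  tX=0.9200 tY=0.8545  stride 1/|dx|=2.0000 1/|dy|=1.1547
    cross y-line → (1,7), t=0.8545
    cross x-line → (2,7), t=0.9200
    cross y-line → (2,8), t=2.0092
    cross x-line → (3,8), t=2.9200
    cross y-line → (3,9), t=3.1639 (wall)
  → r_2 = 3.1639
beam 3: φ=45°, α=150°
  d=(-0.8660,0.5000)  start (1,6)  tX=0.6235 tY=1.4800  stride 1/|dx|=1.1547 1/|dy|=2.0000
    cross x-line → (0,6), t=0.6235 (wall)
  → r_3 = 0.6235
beam 4: φ=90°, α=195°
  d=(-0.9659,-0.2588)  start (1,6)  tX=0.5590 tY=1.0046  stride 1/|dx|=1.0353 1/|dy|=3.8637
    cross x-line → (0,6), t=0.5590 (wall)
  → r_4 = 0.5590

ranges = [3.5821, 3.1639, 0.6235, 0.5590]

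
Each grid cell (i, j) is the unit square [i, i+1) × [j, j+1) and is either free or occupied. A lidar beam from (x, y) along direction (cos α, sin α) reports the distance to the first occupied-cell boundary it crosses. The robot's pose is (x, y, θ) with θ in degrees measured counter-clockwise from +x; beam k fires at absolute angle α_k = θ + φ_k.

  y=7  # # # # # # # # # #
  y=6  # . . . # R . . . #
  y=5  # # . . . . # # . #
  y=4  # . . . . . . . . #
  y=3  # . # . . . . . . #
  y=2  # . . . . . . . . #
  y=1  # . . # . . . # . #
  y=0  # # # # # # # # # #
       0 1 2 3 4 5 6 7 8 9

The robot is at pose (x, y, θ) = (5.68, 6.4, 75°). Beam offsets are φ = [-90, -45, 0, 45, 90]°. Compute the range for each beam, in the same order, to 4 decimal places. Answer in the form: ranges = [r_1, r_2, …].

ranges = [1.5455, 1.2000, 0.6212, 0.6928, 0.7040]

beam 1: φ=-90°, α=345°
  d=(0.9659,-0.2588)  start (5,6)  tX=0.3313 tY=1.5455  stride 1/|dx|=1.0353 1/|dy|=3.8637
    cross x-line → (6,6), t=0.3313
    cross x-line → (7,6), t=1.3666
    cross y-line → (7,5), t=1.5455 (wall)
  → r_1 = 1.5455
beam 2: φ=-45°, α=30°
  d=(0.8660,0.5000)  start (5,6)  tX=0.3695 tY=1.2000  stride 1/|dx|=1.1547 1/|dy|=2.0000
    cross x-line → (6,6), t=0.3695
    cross y-line → (6,7), t=1.2000 (wall)
  → r_2 = 1.2000
beam 3: φ=0°, α=75°
  d=(0.2588,0.9659)  start (5,6)  tX=1.2364 tY=0.6212  stride 1/|dx|=3.8637 1/|dy|=1.0353
    cross y-line → (5,7), t=0.6212 (wall)
  → r_3 = 0.6212
beam 4: φ=45°, α=120°
  d=(-0.5000,0.8660)  start (5,6)  tX=1.3600 tY=0.6928  stride 1/|dx|=2.0000 1/|dy|=1.1547
    cross y-line → (5,7), t=0.6928 (wall)
  → r_4 = 0.6928
beam 5: φ=90°, α=165°
  d=(-0.9659,0.2588)  start (5,6)  tX=0.7040 tY=2.3182  stride 1/|dx|=1.0353 1/|dy|=3.8637
    cross x-line → (4,6), t=0.7040 (wall)
  → r_5 = 0.7040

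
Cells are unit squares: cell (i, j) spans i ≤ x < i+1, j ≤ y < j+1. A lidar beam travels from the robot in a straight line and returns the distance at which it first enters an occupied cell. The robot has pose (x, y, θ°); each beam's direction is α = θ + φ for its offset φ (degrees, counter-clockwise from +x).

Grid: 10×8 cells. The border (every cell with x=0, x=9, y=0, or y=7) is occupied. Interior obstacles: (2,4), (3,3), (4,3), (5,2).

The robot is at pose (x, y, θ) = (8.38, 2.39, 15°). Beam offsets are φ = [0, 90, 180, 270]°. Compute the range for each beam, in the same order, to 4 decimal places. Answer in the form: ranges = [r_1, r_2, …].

beam 1: φ=0°, α=15°
  d=(0.9659,0.2588)  start (8,2)  tX=0.6419 tY=2.3569  stride 1/|dx|=1.0353 1/|dy|=3.8637
    cross x-line → (9,2), t=0.6419 (wall)
  → r_1 = 0.6419
beam 2: φ=90°, α=105°
  d=(-0.2588,0.9659)  start (8,2)  tX=1.4682 tY=0.6315  stride 1/|dx|=3.8637 1/|dy|=1.0353
    cross y-line → (8,3), t=0.6315
    cross x-line → (7,3), t=1.4682
    cross y-line → (7,4), t=1.6668
    cross y-line → (7,5), t=2.7021
    cross y-line → (7,6), t=3.7373
    cross y-line → (7,7), t=4.7726 (wall)
  → r_2 = 4.7726
beam 3: φ=180°, α=195°
  d=(-0.9659,-0.2588)  start (8,2)  tX=0.3934 tY=1.5068  stride 1/|dx|=1.0353 1/|dy|=3.8637
    cross x-line → (7,2), t=0.3934
    cross x-line → (6,2), t=1.4287
    cross y-line → (6,1), t=1.5068
    cross x-line → (5,1), t=2.4640
    cross x-line → (4,1), t=3.4992
    cross x-line → (3,1), t=4.5345
    cross y-line → (3,0), t=5.3705 (wall)
  → r_3 = 5.3705
beam 4: φ=270°, α=285°
  d=(0.2588,-0.9659)  start (8,2)  tX=2.3955 tY=0.4038  stride 1/|dx|=3.8637 1/|dy|=1.0353
    cross y-line → (8,1), t=0.4038
    cross y-line → (8,0), t=1.4390 (wall)
  → r_4 = 1.4390

ranges = [0.6419, 4.7726, 5.3705, 1.4390]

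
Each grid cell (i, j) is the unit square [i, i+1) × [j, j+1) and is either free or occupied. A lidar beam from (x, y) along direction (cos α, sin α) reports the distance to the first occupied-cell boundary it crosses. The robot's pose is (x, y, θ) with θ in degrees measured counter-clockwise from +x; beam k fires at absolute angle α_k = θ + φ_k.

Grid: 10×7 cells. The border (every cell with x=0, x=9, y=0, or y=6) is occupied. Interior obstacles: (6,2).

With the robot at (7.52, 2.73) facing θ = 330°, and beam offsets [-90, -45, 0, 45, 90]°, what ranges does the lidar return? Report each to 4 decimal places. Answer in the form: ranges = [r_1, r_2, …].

ranges = [1.9976, 1.7910, 1.7090, 1.5322, 2.9600]

beam 1: φ=-90°, α=240°
  direction (-0.5000, -0.8660); cell (7,2); t to first gridline: x 1.0400, y 0.8429 (then +2.0000 / +1.1547)
    (7,1) via y @ 0.8429
    (6,1) via x @ 1.0400
    (6,0) via y @ 1.9976  # hit
  → r_1 = 1.9976
beam 2: φ=-45°, α=285°
  direction (0.2588, -0.9659); cell (7,2); t to first gridline: x 1.8546, y 0.7558 (then +3.8637 / +1.0353)
    (7,1) via y @ 0.7558
    (7,0) via y @ 1.7910  # hit
  → r_2 = 1.7910
beam 3: φ=0°, α=330°
  direction (0.8660, -0.5000); cell (7,2); t to first gridline: x 0.5543, y 1.4600 (then +1.1547 / +2.0000)
    (8,2) via x @ 0.5543
    (8,1) via y @ 1.4600
    (9,1) via x @ 1.7090  # hit
  → r_3 = 1.7090
beam 4: φ=45°, α=15°
  direction (0.9659, 0.2588); cell (7,2); t to first gridline: x 0.4969, y 1.0432 (then +1.0353 / +3.8637)
    (8,2) via x @ 0.4969
    (8,3) via y @ 1.0432
    (9,3) via x @ 1.5322  # hit
  → r_4 = 1.5322
beam 5: φ=90°, α=60°
  direction (0.5000, 0.8660); cell (7,2); t to first gridline: x 0.9600, y 0.3118 (then +2.0000 / +1.1547)
    (7,3) via y @ 0.3118
    (8,3) via x @ 0.9600
    (8,4) via y @ 1.4665
    (8,5) via y @ 2.6212
    (9,5) via x @ 2.9600  # hit
  → r_5 = 2.9600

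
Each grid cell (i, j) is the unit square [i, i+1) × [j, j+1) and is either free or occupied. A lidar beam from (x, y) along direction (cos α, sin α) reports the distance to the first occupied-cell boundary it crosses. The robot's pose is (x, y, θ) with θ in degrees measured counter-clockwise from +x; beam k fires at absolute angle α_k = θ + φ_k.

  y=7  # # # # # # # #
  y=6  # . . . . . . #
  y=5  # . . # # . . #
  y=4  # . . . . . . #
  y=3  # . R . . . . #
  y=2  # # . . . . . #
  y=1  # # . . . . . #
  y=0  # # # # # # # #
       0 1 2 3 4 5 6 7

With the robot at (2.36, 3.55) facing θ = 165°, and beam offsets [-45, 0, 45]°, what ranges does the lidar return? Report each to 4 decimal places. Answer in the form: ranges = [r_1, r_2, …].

ranges = [2.7200, 1.4080, 1.1000]

beam 1: φ=-45°, α=120°
  direction (-0.5000, 0.8660); cell (2,3); t to first gridline: x 0.7200, y 0.5196 (then +2.0000 / +1.1547)
    (2,4) via y @ 0.5196
    (1,4) via x @ 0.7200
    (1,5) via y @ 1.6743
    (0,5) via x @ 2.7200  # hit
  → r_1 = 2.7200
beam 2: φ=0°, α=165°
  direction (-0.9659, 0.2588); cell (2,3); t to first gridline: x 0.3727, y 1.7387 (then +1.0353 / +3.8637)
    (1,3) via x @ 0.3727
    (0,3) via x @ 1.4080  # hit
  → r_2 = 1.4080
beam 3: φ=45°, α=210°
  direction (-0.8660, -0.5000); cell (2,3); t to first gridline: x 0.4157, y 1.1000 (then +1.1547 / +2.0000)
    (1,3) via x @ 0.4157
    (1,2) via y @ 1.1000  # hit
  → r_3 = 1.1000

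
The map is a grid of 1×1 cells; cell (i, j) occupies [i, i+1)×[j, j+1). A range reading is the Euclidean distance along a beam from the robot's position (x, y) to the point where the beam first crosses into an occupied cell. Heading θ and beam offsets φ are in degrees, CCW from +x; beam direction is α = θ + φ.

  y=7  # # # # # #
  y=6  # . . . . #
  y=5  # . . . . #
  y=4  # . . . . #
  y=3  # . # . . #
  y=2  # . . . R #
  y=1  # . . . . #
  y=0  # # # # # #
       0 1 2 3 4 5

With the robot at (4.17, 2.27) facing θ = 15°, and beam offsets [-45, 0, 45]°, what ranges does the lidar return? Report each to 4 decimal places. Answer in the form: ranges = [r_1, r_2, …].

beam 1: φ=-45°, α=330°
  cosα=0.8660 sinα=-0.5000 | (4,2) | tMaxX 0.9584 tMaxY 0.5400 | tΔX 1.1547 tΔY 2.0000
    t=0.5400 [y] (4,1)
    t=0.9584 [x] (5,1) — stop
  → r_1 = 0.9584
beam 2: φ=0°, α=15°
  cosα=0.9659 sinα=0.2588 | (4,2) | tMaxX 0.8593 tMaxY 2.8205 | tΔX 1.0353 tΔY 3.8637
    t=0.8593 [x] (5,2) — stop
  → r_2 = 0.8593
beam 3: φ=45°, α=60°
  cosα=0.5000 sinα=0.8660 | (4,2) | tMaxX 1.6600 tMaxY 0.8429 | tΔX 2.0000 tΔY 1.1547
    t=0.8429 [y] (4,3)
    t=1.6600 [x] (5,3) — stop
  → r_3 = 1.6600

ranges = [0.9584, 0.8593, 1.6600]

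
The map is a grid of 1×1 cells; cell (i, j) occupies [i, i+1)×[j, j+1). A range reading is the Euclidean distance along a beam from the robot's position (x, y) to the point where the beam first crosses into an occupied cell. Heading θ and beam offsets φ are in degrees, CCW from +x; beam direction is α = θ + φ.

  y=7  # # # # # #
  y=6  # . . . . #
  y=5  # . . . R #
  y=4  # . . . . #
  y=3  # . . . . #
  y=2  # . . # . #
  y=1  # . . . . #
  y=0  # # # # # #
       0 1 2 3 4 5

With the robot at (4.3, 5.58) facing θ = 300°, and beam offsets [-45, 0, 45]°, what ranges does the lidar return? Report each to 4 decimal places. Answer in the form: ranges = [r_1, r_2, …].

beam 1: φ=-45°, α=255°
  dir = (cos 255°, sin 255°) = (-0.2588, -0.9659); from cell (4,5)
  next x-line at t=1.1591, next y-line at t=0.6005; Δt_x=3.8637, Δt_y=1.0353
    y: enter (4,4) at t=0.6005
    x: enter (3,4) at t=1.1591
    y: enter (3,3) at t=1.6357
    y: enter (3,2) at t=2.6710 ← occupied
  → r_1 = 2.6710
beam 2: φ=0°, α=300°
  dir = (cos 300°, sin 300°) = (0.5000, -0.8660); from cell (4,5)
  next x-line at t=1.4000, next y-line at t=0.6697; Δt_x=2.0000, Δt_y=1.1547
    y: enter (4,4) at t=0.6697
    x: enter (5,4) at t=1.4000 ← occupied
  → r_2 = 1.4000
beam 3: φ=45°, α=345°
  dir = (cos 345°, sin 345°) = (0.9659, -0.2588); from cell (4,5)
  next x-line at t=0.7247, next y-line at t=2.2409; Δt_x=1.0353, Δt_y=3.8637
    x: enter (5,5) at t=0.7247 ← occupied
  → r_3 = 0.7247

ranges = [2.6710, 1.4000, 0.7247]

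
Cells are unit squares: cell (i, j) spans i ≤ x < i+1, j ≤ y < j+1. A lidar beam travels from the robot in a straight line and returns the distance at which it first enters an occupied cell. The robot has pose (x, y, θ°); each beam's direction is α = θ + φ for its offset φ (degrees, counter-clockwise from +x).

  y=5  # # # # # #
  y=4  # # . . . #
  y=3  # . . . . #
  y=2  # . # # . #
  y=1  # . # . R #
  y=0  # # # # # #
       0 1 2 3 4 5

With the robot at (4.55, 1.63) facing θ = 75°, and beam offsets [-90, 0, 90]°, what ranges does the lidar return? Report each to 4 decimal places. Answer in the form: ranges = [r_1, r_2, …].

ranges = [0.4659, 1.7387, 1.4296]

beam 1: φ=-90°, α=345°
  dir = (cos 345°, sin 345°) = (0.9659, -0.2588); from cell (4,1)
  next x-line at t=0.4659, next y-line at t=2.4341; Δt_x=1.0353, Δt_y=3.8637
    x: enter (5,1) at t=0.4659 ← occupied
  → r_1 = 0.4659
beam 2: φ=0°, α=75°
  dir = (cos 75°, sin 75°) = (0.2588, 0.9659); from cell (4,1)
  next x-line at t=1.7387, next y-line at t=0.3831; Δt_x=3.8637, Δt_y=1.0353
    y: enter (4,2) at t=0.3831
    y: enter (4,3) at t=1.4183
    x: enter (5,3) at t=1.7387 ← occupied
  → r_2 = 1.7387
beam 3: φ=90°, α=165°
  dir = (cos 165°, sin 165°) = (-0.9659, 0.2588); from cell (4,1)
  next x-line at t=0.5694, next y-line at t=1.4296; Δt_x=1.0353, Δt_y=3.8637
    x: enter (3,1) at t=0.5694
    y: enter (3,2) at t=1.4296 ← occupied
  → r_3 = 1.4296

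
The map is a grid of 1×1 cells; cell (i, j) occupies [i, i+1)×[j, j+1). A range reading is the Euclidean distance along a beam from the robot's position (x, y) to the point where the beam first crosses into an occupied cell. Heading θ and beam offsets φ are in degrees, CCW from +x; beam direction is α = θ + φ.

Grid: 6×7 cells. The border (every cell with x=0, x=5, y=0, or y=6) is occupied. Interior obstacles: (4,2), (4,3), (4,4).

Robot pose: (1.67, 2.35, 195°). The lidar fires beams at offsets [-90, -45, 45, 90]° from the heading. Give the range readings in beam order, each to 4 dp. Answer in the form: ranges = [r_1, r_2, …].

beam 1: φ=-90°, α=105°
  direction (-0.2588, 0.9659); cell (1,2); t to first gridline: x 2.5887, y 0.6729 (then +3.8637 / +1.0353)
    (1,3) via y @ 0.6729
    (1,4) via y @ 1.7082
    (0,4) via x @ 2.5887  # hit
  → r_1 = 2.5887
beam 2: φ=-45°, α=150°
  direction (-0.8660, 0.5000); cell (1,2); t to first gridline: x 0.7736, y 1.3000 (then +1.1547 / +2.0000)
    (0,2) via x @ 0.7736  # hit
  → r_2 = 0.7736
beam 3: φ=45°, α=240°
  direction (-0.5000, -0.8660); cell (1,2); t to first gridline: x 1.3400, y 0.4041 (then +2.0000 / +1.1547)
    (1,1) via y @ 0.4041
    (0,1) via x @ 1.3400  # hit
  → r_3 = 1.3400
beam 4: φ=90°, α=285°
  direction (0.2588, -0.9659); cell (1,2); t to first gridline: x 1.2750, y 0.3623 (then +3.8637 / +1.0353)
    (1,1) via y @ 0.3623
    (2,1) via x @ 1.2750
    (2,0) via y @ 1.3976  # hit
  → r_4 = 1.3976

ranges = [2.5887, 0.7736, 1.3400, 1.3976]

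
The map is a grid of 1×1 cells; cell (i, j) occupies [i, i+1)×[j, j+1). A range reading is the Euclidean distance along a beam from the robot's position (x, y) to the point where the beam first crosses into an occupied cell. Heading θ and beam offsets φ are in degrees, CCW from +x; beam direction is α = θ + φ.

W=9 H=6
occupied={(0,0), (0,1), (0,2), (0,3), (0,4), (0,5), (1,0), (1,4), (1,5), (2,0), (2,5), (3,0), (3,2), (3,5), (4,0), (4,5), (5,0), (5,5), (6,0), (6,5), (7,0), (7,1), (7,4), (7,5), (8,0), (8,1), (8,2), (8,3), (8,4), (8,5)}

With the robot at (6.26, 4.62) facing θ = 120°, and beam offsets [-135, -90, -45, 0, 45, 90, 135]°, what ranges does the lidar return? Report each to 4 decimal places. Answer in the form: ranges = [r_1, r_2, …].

ranges = [0.7661, 0.7600, 0.3934, 0.4388, 1.4682, 3.2400, 3.7477]

beam 1: φ=-135°, α=345°
  direction (0.9659, -0.2588); cell (6,4); t to first gridline: x 0.7661, y 2.3955 (then +1.0353 / +3.8637)
    (7,4) via x @ 0.7661  # hit
  → r_1 = 0.7661
beam 2: φ=-90°, α=30°
  direction (0.8660, 0.5000); cell (6,4); t to first gridline: x 0.8545, y 0.7600 (then +1.1547 / +2.0000)
    (6,5) via y @ 0.7600  # hit
  → r_2 = 0.7600
beam 3: φ=-45°, α=75°
  direction (0.2588, 0.9659); cell (6,4); t to first gridline: x 2.8591, y 0.3934 (then +3.8637 / +1.0353)
    (6,5) via y @ 0.3934  # hit
  → r_3 = 0.3934
beam 4: φ=0°, α=120°
  direction (-0.5000, 0.8660); cell (6,4); t to first gridline: x 0.5200, y 0.4388 (then +2.0000 / +1.1547)
    (6,5) via y @ 0.4388  # hit
  → r_4 = 0.4388
beam 5: φ=45°, α=165°
  direction (-0.9659, 0.2588); cell (6,4); t to first gridline: x 0.2692, y 1.4682 (then +1.0353 / +3.8637)
    (5,4) via x @ 0.2692
    (4,4) via x @ 1.3044
    (4,5) via y @ 1.4682  # hit
  → r_5 = 1.4682
beam 6: φ=90°, α=210°
  direction (-0.8660, -0.5000); cell (6,4); t to first gridline: x 0.3002, y 1.2400 (then +1.1547 / +2.0000)
    (5,4) via x @ 0.3002
    (5,3) via y @ 1.2400
    (4,3) via x @ 1.4549
    (3,3) via x @ 2.6096
    (3,2) via y @ 3.2400  # hit
  → r_6 = 3.2400
beam 7: φ=135°, α=255°
  direction (-0.2588, -0.9659); cell (6,4); t to first gridline: x 1.0046, y 0.6419 (then +3.8637 / +1.0353)
    (6,3) via y @ 0.6419
    (5,3) via x @ 1.0046
    (5,2) via y @ 1.6771
    (5,1) via y @ 2.7124
    (5,0) via y @ 3.7477  # hit
  → r_7 = 3.7477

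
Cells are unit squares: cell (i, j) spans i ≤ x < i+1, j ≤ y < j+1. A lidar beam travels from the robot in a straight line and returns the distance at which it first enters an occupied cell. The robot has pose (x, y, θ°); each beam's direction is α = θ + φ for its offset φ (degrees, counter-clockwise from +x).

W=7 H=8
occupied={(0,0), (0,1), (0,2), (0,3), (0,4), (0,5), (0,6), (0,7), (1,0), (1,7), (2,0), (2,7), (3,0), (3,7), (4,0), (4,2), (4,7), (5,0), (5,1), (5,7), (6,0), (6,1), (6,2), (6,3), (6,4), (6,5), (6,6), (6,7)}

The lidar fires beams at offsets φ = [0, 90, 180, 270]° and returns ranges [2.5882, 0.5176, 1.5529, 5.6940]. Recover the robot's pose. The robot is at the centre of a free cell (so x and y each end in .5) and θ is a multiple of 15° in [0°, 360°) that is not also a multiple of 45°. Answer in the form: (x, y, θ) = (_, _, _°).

(x, y, θ) = (3.5, 1.5, 165°)

The pose lattice has 28·16 = 448 candidates. Test each by forward raycasting.
  (1.5, 3.5, 105°): beam 1 = 1.9319 ≠ 2.5882 ✗
  (2.5, 3.5, 240°): beam 1 = 2.8868 ≠ 2.5882 ✗
  (3.5, 4.5, 120°): beam 1 = 2.8868 ≠ 2.5882 ✗
  (1.5, 2.5, 195°): beam 1 = 0.5176 ≠ 2.5882 ✗
  …
  (3.5, 1.5, 165°): r_1=2.5882, r_2=0.5176, r_3=1.5529, r_4=5.6940 — all match ✓
No second candidate reproduces the full scan.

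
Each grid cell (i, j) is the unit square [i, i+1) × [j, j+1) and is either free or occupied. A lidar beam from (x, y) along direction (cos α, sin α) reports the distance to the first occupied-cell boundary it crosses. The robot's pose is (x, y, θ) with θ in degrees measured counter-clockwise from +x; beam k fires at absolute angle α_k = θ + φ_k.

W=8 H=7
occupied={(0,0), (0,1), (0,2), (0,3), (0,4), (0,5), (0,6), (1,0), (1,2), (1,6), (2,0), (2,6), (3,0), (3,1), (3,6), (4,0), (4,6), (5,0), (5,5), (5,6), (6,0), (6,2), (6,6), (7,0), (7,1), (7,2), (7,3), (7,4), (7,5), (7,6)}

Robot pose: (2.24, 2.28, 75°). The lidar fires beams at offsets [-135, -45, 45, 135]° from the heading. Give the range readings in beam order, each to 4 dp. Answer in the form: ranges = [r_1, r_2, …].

ranges = [1.4780, 5.4964, 0.4800, 0.2771]

beam 1: φ=-135°, α=300°
  cosα=0.5000 sinα=-0.8660 | (2,2) | tMaxX 1.5200 tMaxY 0.3233 | tΔX 2.0000 tΔY 1.1547
    t=0.3233 [y] (2,1)
    t=1.4780 [y] (2,0) — stop
  → r_1 = 1.4780
beam 2: φ=-45°, α=30°
  cosα=0.8660 sinα=0.5000 | (2,2) | tMaxX 0.8776 tMaxY 1.4400 | tΔX 1.1547 tΔY 2.0000
    t=0.8776 [x] (3,2)
    t=1.4400 [y] (3,3)
    t=2.0323 [x] (4,3)
    t=3.1870 [x] (5,3)
    t=3.4400 [y] (5,4)
    t=4.3417 [x] (6,4)
    t=5.4400 [y] (6,5)
    t=5.4964 [x] (7,5) — stop
  → r_2 = 5.4964
beam 3: φ=45°, α=120°
  cosα=-0.5000 sinα=0.8660 | (2,2) | tMaxX 0.4800 tMaxY 0.8314 | tΔX 2.0000 tΔY 1.1547
    t=0.4800 [x] (1,2) — stop
  → r_3 = 0.4800
beam 4: φ=135°, α=210°
  cosα=-0.8660 sinα=-0.5000 | (2,2) | tMaxX 0.2771 tMaxY 0.5600 | tΔX 1.1547 tΔY 2.0000
    t=0.2771 [x] (1,2) — stop
  → r_4 = 0.2771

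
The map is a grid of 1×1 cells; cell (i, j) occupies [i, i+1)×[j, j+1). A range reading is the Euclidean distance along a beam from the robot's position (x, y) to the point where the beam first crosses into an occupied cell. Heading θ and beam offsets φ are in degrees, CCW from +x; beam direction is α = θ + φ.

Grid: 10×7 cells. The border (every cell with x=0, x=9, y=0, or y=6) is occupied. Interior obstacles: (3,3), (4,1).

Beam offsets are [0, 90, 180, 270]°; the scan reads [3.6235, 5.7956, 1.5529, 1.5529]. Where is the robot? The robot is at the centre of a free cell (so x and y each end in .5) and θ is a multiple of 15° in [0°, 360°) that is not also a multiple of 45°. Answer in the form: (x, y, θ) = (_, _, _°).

Enumerate (i+0.5, j+0.5, θ) over the 38 free cells and 16 admissible headings. For each, cast all 4 beams and compare to the given ranges.
  (7.5, 3.5, 30°): beam 1 = 1.7321 ≠ 3.6235 ✗
  (3.5, 2.5, 75°): beam 1 = 0.5176 ≠ 3.6235 ✗
  (3.5, 2.5, 105°): beam 1 = 0.5176 ≠ 3.6235 ✗
  …
  (2.5, 4.5, 285°): r_1=3.6235, r_2=5.7956, r_3=1.5529, r_4=1.5529 — all match ✓
Only this pose fits every beam.

(x, y, θ) = (2.5, 4.5, 285°)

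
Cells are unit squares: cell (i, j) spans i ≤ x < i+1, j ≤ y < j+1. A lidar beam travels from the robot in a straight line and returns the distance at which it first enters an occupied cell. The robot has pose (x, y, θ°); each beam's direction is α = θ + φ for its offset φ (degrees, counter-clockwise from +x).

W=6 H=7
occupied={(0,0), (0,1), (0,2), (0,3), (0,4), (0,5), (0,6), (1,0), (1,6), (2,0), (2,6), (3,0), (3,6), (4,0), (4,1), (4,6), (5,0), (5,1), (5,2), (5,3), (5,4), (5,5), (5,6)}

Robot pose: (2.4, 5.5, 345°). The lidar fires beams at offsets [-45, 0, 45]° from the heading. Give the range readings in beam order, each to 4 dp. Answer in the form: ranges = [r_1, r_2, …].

ranges = [4.0415, 2.6917, 1.0000]

beam 1: φ=-45°, α=300°
  d=(0.5000,-0.8660)  start (2,5)  tX=1.2000 tY=0.5774  stride 1/|dx|=2.0000 1/|dy|=1.1547
    cross y-line → (2,4), t=0.5774
    cross x-line → (3,4), t=1.2000
    cross y-line → (3,3), t=1.7321
    cross y-line → (3,2), t=2.8868
    cross x-line → (4,2), t=3.2000
    cross y-line → (4,1), t=4.0415 (wall)
  → r_1 = 4.0415
beam 2: φ=0°, α=345°
  d=(0.9659,-0.2588)  start (2,5)  tX=0.6212 tY=1.9319  stride 1/|dx|=1.0353 1/|dy|=3.8637
    cross x-line → (3,5), t=0.6212
    cross x-line → (4,5), t=1.6564
    cross y-line → (4,4), t=1.9319
    cross x-line → (5,4), t=2.6917 (wall)
  → r_2 = 2.6917
beam 3: φ=45°, α=30°
  d=(0.8660,0.5000)  start (2,5)  tX=0.6928 tY=1.0000  stride 1/|dx|=1.1547 1/|dy|=2.0000
    cross x-line → (3,5), t=0.6928
    cross y-line → (3,6), t=1.0000 (wall)
  → r_3 = 1.0000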